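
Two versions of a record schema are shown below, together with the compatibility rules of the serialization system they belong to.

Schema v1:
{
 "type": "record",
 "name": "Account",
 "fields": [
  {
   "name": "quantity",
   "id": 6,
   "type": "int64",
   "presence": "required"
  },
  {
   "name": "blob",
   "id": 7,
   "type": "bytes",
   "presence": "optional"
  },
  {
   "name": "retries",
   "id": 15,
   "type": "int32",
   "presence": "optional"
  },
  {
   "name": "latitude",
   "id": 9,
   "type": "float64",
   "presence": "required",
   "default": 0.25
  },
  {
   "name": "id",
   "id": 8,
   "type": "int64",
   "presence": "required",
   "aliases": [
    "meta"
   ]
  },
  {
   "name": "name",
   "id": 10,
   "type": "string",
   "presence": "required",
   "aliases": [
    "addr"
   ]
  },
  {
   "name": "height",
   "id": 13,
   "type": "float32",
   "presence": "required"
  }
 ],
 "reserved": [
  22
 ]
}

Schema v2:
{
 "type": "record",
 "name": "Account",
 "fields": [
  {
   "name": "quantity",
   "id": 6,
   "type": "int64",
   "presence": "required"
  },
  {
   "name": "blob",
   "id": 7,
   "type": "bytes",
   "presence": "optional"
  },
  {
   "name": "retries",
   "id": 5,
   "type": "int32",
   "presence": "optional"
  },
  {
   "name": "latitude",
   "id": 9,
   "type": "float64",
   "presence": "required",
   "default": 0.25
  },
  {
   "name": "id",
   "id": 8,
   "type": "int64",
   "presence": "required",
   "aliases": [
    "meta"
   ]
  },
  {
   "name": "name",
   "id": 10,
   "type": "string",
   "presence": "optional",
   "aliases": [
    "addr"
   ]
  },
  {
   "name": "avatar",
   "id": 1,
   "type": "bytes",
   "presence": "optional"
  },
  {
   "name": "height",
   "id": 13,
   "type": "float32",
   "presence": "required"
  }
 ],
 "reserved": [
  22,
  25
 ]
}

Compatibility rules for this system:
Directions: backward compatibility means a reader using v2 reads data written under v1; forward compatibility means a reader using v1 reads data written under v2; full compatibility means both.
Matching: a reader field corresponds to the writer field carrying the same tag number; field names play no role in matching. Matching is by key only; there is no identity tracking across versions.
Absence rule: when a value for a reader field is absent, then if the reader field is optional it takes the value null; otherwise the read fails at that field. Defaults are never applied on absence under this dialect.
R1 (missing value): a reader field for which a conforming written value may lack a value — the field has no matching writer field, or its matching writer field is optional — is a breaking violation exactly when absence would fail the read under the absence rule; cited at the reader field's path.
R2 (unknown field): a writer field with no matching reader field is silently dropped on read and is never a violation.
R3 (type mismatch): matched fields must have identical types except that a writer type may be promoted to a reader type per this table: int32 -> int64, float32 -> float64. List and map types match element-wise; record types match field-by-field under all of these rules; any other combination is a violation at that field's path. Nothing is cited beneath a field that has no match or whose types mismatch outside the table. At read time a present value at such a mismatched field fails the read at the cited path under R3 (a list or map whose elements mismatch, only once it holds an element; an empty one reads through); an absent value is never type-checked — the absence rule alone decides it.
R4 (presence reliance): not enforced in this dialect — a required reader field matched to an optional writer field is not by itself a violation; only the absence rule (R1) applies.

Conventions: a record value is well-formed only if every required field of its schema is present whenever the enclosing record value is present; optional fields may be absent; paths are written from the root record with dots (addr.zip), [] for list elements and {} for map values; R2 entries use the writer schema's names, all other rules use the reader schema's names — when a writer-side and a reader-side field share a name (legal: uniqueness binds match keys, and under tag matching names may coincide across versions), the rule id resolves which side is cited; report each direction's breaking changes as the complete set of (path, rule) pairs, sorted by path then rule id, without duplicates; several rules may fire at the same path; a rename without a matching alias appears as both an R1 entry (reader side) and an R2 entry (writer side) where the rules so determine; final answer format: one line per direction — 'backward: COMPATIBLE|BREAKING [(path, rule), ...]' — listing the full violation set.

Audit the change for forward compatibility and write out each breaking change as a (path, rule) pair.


the writer's type comes first in each Account pair
forward for Account (reader v1, writer v2):
  quantity: int64 -> int64, writer required; from quantity
  blob: bytes -> bytes, writer optional; from blob
  retries: no writer-side match
  latitude: float64 -> float64, writer required; from latitude
  id: int64 -> int64, writer required; from id
  name: string -> string, writer optional; from name
  height: float32 -> float32, writer required; from height
  writer retries: unknown to reader
  writer avatar: unknown to reader
  violation R1 at name
  => 1 violation(s): forward is BREAKING for Account
the rest of the Account diff is inert for this question:
  added field avatar to record Account: optional bytes, tag 1 (in v2 it sits immediately before height) -> triggers nothing under Account's printed rules — same verdict
  field retries in record Account: tag 15 changed to 5 -> triggers nothing under Account's printed rules — same verdict

forward: BREAKING [(name, R1)]


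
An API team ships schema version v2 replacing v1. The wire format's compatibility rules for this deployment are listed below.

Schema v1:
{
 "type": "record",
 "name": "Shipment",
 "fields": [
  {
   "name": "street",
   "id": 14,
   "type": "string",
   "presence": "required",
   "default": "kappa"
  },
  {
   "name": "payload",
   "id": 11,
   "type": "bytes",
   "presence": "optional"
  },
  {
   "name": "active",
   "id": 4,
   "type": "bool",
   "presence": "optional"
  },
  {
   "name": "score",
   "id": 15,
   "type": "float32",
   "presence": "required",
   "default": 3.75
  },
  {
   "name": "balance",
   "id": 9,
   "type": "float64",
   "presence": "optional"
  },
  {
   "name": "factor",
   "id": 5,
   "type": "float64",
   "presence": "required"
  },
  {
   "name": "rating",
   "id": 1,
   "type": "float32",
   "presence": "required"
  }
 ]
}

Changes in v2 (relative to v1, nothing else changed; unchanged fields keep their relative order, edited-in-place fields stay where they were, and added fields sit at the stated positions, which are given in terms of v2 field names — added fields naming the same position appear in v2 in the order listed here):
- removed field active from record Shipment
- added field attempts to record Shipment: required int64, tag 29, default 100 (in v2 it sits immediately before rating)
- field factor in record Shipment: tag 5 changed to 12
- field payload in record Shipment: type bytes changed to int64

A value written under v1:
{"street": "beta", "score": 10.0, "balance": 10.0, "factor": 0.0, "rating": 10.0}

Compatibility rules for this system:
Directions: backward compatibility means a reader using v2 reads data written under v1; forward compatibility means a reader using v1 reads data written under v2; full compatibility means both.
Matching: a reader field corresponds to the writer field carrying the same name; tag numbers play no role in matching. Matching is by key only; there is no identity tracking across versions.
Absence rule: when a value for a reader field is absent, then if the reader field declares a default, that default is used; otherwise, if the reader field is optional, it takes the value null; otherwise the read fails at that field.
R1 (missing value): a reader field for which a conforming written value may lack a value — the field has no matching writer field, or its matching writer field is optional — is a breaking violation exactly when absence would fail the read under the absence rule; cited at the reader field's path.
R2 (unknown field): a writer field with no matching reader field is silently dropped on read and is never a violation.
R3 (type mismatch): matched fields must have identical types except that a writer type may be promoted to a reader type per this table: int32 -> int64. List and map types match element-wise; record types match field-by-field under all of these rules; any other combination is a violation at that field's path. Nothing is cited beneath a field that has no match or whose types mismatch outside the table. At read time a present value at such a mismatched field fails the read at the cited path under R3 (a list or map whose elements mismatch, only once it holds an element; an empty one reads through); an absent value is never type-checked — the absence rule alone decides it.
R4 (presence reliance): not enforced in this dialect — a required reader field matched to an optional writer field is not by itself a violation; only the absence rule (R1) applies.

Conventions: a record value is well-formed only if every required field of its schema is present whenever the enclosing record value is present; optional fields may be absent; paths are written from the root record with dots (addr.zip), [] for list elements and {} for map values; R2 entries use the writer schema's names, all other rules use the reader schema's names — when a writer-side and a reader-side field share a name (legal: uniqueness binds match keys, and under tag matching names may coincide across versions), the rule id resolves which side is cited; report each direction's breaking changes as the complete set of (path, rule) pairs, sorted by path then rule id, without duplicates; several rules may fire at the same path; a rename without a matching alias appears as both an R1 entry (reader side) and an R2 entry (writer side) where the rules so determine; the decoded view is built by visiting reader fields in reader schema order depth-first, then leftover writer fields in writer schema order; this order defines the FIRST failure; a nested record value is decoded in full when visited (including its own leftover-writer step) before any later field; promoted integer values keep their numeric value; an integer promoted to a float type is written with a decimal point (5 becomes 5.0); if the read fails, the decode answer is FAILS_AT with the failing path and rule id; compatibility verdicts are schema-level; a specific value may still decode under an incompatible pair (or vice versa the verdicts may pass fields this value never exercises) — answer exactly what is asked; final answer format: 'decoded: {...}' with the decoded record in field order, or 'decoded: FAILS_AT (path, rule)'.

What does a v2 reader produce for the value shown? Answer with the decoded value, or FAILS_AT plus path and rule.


the writer's type comes first in each Shipment pair
migrating the Shipment value to v2:
  street := "beta"
  payload := null (not supplied -> null)
  score := 10.0
  balance := 10.0
  factor := 0.0
  attempts := 100 (no value, default fills)
  rating := 10.0
  => decoded: {"street": "beta", "payload": null, "score": 10.0, "balance": 10.0, "factor": 0.0, "attempts": 100, "rating": 10.0}
the other Shipment changes do not affect what is asked:
  field factor in record Shipment: tag 5 changed to 12 -> triggers nothing under the printed rules; the Shipment answer is the same either way
  field payload in record Shipment: type bytes changed to int64 -> shifts the Shipment verdicts, not this decode

decoded: {"street": "beta", "payload": null, "score": 10.0, "balance": 10.0, "factor": 0.0, "attempts": 100, "rating": 10.0}


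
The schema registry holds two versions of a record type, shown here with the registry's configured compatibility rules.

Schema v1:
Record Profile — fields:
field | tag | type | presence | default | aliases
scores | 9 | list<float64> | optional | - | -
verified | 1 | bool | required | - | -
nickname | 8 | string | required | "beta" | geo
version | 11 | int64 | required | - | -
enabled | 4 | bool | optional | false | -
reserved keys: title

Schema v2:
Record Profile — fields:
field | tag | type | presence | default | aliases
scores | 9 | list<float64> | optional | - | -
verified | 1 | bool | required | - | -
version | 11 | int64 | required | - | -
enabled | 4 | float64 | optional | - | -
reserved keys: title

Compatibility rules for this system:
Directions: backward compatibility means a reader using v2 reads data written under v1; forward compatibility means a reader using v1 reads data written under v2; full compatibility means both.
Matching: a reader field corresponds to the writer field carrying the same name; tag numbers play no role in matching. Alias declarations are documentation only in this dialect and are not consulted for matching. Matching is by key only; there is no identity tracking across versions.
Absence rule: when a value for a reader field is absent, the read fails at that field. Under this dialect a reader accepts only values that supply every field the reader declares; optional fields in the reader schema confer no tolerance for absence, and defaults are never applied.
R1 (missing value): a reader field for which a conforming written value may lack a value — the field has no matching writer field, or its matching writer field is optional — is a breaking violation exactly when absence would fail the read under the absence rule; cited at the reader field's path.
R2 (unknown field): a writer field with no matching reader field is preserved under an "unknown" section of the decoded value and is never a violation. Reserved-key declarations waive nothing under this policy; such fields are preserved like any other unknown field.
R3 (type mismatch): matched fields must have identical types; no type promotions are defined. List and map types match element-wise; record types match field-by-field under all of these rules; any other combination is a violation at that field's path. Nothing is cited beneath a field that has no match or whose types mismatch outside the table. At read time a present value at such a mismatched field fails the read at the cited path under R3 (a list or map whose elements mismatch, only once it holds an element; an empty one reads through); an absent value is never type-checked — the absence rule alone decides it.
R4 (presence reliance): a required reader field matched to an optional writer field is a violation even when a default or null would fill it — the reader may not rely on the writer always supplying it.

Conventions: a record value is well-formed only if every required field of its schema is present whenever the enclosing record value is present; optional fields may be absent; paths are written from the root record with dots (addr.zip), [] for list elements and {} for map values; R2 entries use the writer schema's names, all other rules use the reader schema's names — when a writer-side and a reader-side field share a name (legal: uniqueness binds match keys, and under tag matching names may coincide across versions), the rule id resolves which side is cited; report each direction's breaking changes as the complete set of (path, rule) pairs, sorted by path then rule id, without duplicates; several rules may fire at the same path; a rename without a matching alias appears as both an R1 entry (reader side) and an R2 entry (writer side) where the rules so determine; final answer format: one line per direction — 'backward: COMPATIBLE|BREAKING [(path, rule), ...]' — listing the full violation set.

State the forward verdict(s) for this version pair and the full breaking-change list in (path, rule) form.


forward: BREAKING [(enabled, R1), (enabled, R3), (nickname, R1), (scores, R1)]

arrows below run writer -> reader for Profile
forward on Profile — v1 reading data written by v2:
  scores: paired with writer scores (list<float64> -> list<float64>; writer optional)
  verified: paired with writer verified (bool -> bool; writer required)
  nickname has no writer counterpart
  version: paired with writer version (int64 -> int64; writer required)
  enabled: paired with writer enabled (float64 -> bool; writer optional)
  violation R1 at enabled
  violation R3 at enabled
  violation R1 at nickname
  violation R1 at scores
  => 4 violation(s): forward is BREAKING for Profile


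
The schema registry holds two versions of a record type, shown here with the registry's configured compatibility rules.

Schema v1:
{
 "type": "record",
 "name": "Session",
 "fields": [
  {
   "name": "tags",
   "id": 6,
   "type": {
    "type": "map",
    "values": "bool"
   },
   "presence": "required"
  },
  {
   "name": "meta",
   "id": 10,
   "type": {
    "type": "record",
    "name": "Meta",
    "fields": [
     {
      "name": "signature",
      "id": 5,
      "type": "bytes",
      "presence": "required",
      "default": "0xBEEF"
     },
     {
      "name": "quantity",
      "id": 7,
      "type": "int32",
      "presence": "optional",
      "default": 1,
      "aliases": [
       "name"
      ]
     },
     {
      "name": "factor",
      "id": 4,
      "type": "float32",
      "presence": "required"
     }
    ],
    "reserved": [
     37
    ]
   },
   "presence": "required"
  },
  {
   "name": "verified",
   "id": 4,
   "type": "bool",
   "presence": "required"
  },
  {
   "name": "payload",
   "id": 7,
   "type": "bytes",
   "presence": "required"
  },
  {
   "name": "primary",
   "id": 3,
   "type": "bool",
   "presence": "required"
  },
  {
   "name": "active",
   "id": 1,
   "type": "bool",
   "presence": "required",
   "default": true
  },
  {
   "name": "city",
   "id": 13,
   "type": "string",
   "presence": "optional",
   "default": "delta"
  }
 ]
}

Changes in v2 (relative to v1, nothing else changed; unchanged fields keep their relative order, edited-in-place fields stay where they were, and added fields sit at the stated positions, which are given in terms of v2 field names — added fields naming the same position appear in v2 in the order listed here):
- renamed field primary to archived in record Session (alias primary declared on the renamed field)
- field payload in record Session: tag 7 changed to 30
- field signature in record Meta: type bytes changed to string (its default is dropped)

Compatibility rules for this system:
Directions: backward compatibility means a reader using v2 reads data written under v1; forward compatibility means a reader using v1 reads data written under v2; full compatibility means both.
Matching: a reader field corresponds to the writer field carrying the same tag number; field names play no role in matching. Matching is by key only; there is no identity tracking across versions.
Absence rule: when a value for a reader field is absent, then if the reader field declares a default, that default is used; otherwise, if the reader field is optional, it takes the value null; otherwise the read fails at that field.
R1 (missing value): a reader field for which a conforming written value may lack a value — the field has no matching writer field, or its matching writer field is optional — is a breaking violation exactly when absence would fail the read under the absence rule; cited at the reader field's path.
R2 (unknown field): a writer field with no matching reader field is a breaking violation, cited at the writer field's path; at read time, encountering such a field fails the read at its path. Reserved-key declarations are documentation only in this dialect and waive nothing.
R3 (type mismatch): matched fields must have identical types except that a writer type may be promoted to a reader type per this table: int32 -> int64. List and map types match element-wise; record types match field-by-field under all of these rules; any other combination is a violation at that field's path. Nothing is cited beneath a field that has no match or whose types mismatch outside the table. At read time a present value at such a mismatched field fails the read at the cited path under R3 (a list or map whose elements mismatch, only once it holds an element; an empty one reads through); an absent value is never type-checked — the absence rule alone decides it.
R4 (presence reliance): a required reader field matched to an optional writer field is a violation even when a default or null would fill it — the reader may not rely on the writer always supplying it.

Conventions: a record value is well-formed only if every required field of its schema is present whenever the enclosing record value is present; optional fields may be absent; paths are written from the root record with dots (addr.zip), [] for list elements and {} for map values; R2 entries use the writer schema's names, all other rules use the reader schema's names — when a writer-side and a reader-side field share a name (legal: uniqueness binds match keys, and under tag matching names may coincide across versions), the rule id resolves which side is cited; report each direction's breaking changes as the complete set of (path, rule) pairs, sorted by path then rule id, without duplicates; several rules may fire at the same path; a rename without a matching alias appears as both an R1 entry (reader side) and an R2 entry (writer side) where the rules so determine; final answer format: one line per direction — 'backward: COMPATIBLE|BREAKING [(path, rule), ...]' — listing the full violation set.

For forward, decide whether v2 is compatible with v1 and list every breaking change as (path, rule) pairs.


forward: BREAKING [(meta.signature, R3), (payload, R1), (payload, R2)]

in Session below, arrows point writer -> reader
forward for Session (reader v1, writer v2):
  tags: paired with writer tags (map<string, bool> -> map<string, bool>; writer required)
  meta: paired with writer meta (Meta -> Meta; writer required)
  verified: paired with writer verified (bool -> bool; writer required)
  payload: no writer-side match
  primary: paired with writer archived (bool -> bool; writer required)
  active: paired with writer active (bool -> bool; writer required)
  city: paired with writer city (string -> string; writer optional)
  leftover writer field: payload
  meta.signature: paired with writer meta.signature (string -> bytes; writer required)
  meta.quantity: paired with writer meta.quantity (int32 -> int32; writer optional)
  meta.factor: paired with writer meta.factor (float32 -> float32; writer required)
  violation R3 at meta.signature
  violation R1 at payload
  violation R2 at payload
  => 3 violation(s): forward is BREAKING for Session
ruling out the remaining Session differences:
  renamed field primary to archived in record Session (alias primary declared on the renamed field) -> inert for the asked Session verdict: nothing fires


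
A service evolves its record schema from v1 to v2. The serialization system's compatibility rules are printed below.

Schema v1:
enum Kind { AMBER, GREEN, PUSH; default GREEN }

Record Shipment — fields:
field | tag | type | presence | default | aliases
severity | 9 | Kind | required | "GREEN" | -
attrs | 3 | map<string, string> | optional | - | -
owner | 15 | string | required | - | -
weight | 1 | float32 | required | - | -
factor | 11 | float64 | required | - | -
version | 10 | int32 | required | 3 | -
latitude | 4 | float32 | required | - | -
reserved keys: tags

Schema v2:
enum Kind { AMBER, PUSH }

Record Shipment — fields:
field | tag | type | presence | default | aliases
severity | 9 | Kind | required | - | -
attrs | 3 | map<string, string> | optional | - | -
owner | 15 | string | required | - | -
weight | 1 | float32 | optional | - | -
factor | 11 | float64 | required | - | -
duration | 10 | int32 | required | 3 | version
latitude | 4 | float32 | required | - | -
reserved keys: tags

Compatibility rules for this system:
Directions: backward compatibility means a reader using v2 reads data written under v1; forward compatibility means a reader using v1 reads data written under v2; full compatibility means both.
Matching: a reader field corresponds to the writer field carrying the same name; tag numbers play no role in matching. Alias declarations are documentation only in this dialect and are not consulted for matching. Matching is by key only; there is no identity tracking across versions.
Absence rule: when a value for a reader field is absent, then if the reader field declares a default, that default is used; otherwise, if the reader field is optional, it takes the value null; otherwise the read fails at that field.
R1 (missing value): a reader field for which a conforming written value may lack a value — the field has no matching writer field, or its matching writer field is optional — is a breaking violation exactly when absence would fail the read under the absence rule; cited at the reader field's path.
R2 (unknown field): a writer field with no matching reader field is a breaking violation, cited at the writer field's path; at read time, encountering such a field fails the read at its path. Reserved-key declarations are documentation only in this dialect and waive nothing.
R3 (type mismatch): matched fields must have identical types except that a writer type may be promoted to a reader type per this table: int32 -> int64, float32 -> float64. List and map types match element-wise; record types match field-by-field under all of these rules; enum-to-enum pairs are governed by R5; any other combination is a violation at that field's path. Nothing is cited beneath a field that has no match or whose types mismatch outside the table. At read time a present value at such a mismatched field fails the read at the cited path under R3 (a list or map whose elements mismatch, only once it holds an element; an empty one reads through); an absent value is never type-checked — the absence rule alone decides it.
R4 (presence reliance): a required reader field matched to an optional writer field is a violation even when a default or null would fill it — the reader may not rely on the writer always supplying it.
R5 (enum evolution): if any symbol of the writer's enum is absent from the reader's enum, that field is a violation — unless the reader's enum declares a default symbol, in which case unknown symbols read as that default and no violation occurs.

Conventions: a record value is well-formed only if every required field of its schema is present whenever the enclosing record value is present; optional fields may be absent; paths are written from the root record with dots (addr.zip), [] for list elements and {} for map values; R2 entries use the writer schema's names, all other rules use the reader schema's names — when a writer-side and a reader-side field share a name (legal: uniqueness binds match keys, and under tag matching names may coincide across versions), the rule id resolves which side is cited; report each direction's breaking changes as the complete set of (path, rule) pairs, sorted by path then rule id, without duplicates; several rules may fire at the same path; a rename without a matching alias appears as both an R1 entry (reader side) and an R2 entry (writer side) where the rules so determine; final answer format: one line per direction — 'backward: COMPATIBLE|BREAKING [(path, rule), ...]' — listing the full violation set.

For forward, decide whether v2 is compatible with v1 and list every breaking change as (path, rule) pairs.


forward: BREAKING [(duration, R2), (weight, R1), (weight, R4)]

arrows below run writer -> reader for Shipment
forward for Shipment (reader v1, writer v2):
  severity: Kind -> Kind, writer required; from severity
  attrs: map<string, string> -> map<string, string>, writer optional; from attrs
  owner: string -> string, writer required; from owner
  weight: float32 -> float32, writer optional; from weight
  factor: float64 -> float64, writer required; from factor
  version: no writer-side match
  latitude: float32 -> float32, writer required; from latitude
  duration (writer side), unknown to reader
  breaking: (duration, R2)
  breaking: (weight, R1)
  breaking: (weight, R4)
  forward on Shipment therefore BREAKING (3)
the rest of the Shipment diff is inert for this question:
  enum Kind (field severity in record Shipment): symbol GREEN removed (it was the default; the default is cleared) (the field default referencing it is cleared) -> its effect on Shipment is confined to the backward direction, not asked


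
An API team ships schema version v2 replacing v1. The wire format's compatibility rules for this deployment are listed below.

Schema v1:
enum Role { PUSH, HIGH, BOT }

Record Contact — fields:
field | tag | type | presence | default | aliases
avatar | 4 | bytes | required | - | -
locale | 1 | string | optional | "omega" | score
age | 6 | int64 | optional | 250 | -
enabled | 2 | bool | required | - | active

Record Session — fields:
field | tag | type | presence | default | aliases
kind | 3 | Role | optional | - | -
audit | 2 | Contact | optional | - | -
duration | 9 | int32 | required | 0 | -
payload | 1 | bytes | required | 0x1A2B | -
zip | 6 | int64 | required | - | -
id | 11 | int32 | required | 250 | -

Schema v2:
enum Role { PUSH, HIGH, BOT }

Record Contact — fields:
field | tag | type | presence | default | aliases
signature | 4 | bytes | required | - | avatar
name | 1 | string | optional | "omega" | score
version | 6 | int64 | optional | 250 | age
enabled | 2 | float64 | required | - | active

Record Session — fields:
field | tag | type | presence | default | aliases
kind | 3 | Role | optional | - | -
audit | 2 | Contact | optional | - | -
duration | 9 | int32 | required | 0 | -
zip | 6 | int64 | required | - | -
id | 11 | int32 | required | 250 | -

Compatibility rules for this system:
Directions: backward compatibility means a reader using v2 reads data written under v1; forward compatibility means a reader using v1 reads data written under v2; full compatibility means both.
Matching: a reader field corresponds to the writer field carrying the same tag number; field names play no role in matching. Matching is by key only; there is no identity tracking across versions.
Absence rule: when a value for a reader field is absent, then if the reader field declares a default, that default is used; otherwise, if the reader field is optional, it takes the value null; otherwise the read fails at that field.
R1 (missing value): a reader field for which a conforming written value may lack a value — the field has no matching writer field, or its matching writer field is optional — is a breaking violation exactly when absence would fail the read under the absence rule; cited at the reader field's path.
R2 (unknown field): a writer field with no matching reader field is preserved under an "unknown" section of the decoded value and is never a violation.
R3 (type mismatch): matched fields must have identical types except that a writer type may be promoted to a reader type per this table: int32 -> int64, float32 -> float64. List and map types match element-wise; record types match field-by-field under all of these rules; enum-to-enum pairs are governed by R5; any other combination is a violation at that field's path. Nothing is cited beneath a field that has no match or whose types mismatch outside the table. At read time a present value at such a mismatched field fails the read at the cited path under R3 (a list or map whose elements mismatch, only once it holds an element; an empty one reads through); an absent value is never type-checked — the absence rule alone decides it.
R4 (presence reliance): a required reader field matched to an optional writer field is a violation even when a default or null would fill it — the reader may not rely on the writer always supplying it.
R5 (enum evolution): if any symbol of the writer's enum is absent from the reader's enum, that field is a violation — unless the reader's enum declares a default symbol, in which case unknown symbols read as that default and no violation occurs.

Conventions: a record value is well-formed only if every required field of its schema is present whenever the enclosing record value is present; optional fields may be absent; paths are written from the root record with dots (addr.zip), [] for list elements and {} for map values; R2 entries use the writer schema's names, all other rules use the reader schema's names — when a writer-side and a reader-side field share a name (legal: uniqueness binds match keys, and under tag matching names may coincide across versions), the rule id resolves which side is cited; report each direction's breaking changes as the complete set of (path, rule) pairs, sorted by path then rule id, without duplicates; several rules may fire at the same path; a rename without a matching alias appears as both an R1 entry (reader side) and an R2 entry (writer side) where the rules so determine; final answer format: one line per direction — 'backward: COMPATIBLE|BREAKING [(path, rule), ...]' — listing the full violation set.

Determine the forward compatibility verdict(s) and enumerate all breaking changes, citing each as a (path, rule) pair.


arrows below run writer -> reader for Session
forward analysis of Session with v1 as reader and v2 as writer:
  kind: paired with writer kind (Role -> Role; writer optional)
  audit: paired with writer audit (Contact -> Contact; writer optional)
  duration: paired with writer duration (int32 -> int32; writer required)
  payload: no writer match
  zip: paired with writer zip (int64 -> int64; writer required)
  id: paired with writer id (int32 -> int32; writer required)
  audit.avatar: paired with writer audit.signature (bytes -> bytes; writer required)
  audit.locale: paired with writer audit.name (string -> string; writer optional)
  audit.age: paired with writer audit.version (int64 -> int64; writer optional)
  audit.enabled: paired with writer audit.enabled (float64 -> bool; writer required)
  violation R3 at audit.enabled
  => forward: BREAKING (1)
diffs on Session not affecting the asked answer:
  removed field payload from record Session -> inert for the asked Session verdict: nothing fires
  renamed field age to version in record Contact (alias age declared on the renamed field) -> inert for the asked Session verdict: nothing fires
  renamed field avatar to signature in record Contact (alias avatar declared on the renamed field) -> inert for the asked Session verdict: nothing fires
  renamed field locale to name in record Contact -> inert for the asked Session verdict: nothing fires

forward: BREAKING [(audit.enabled, R3)]


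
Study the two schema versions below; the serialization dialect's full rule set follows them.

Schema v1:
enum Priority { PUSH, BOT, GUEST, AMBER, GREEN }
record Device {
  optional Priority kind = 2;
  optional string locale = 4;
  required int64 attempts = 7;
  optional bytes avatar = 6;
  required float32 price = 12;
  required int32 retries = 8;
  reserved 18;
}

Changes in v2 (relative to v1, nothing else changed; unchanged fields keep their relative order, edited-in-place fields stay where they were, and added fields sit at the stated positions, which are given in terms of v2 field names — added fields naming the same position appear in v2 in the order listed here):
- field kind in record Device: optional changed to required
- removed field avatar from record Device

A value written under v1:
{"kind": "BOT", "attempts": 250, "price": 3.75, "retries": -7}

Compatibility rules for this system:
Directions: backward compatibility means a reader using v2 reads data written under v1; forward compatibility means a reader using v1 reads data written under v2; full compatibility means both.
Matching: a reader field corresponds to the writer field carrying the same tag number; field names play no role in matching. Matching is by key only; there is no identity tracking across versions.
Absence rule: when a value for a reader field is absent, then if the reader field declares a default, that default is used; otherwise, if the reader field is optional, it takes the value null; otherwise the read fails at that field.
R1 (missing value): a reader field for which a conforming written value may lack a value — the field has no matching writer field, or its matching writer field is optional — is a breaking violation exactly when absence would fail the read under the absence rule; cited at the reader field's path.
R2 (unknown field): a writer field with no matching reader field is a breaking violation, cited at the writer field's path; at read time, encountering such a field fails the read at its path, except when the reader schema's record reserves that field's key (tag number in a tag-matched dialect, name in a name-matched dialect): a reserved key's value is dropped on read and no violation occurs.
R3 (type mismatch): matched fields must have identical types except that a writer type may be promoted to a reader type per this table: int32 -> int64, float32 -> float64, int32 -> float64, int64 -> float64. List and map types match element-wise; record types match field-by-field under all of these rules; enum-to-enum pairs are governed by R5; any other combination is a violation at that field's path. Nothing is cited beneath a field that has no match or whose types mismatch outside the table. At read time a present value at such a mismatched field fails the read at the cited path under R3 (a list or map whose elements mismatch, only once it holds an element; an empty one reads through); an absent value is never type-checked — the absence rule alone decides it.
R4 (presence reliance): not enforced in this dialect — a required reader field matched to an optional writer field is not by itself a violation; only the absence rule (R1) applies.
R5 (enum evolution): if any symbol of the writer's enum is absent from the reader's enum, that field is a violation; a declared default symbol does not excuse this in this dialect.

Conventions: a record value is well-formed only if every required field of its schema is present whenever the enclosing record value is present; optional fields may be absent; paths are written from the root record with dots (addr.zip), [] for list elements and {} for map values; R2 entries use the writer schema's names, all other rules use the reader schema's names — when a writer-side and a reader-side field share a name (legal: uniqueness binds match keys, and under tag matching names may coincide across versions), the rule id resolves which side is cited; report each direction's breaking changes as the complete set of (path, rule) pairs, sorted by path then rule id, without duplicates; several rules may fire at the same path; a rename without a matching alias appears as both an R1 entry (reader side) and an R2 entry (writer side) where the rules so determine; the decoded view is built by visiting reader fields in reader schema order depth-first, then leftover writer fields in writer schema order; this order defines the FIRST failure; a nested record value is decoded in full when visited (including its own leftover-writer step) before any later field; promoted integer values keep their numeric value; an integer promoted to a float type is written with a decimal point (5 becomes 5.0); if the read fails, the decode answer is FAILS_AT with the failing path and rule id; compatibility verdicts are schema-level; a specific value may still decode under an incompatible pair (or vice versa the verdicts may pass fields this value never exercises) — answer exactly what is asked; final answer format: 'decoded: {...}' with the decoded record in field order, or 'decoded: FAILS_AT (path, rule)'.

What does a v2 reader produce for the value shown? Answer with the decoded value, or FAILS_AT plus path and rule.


arrows below run writer -> reader for Device
migrating the Device value to v2:
  kind := "BOT"
  locale := null (not supplied -> null)
  attempts := 250
  price := 3.75
  retries := -7
  => decoded: {"kind": "BOT", "locale": null, "attempts": 250, "price": 3.75, "retries": -7}
ruling out the remaining Device differences:
  field kind in record Device: optional changed to required -> shifts the Device verdicts, not this decode

decoded: {"kind": "BOT", "locale": null, "attempts": 250, "price": 3.75, "retries": -7}


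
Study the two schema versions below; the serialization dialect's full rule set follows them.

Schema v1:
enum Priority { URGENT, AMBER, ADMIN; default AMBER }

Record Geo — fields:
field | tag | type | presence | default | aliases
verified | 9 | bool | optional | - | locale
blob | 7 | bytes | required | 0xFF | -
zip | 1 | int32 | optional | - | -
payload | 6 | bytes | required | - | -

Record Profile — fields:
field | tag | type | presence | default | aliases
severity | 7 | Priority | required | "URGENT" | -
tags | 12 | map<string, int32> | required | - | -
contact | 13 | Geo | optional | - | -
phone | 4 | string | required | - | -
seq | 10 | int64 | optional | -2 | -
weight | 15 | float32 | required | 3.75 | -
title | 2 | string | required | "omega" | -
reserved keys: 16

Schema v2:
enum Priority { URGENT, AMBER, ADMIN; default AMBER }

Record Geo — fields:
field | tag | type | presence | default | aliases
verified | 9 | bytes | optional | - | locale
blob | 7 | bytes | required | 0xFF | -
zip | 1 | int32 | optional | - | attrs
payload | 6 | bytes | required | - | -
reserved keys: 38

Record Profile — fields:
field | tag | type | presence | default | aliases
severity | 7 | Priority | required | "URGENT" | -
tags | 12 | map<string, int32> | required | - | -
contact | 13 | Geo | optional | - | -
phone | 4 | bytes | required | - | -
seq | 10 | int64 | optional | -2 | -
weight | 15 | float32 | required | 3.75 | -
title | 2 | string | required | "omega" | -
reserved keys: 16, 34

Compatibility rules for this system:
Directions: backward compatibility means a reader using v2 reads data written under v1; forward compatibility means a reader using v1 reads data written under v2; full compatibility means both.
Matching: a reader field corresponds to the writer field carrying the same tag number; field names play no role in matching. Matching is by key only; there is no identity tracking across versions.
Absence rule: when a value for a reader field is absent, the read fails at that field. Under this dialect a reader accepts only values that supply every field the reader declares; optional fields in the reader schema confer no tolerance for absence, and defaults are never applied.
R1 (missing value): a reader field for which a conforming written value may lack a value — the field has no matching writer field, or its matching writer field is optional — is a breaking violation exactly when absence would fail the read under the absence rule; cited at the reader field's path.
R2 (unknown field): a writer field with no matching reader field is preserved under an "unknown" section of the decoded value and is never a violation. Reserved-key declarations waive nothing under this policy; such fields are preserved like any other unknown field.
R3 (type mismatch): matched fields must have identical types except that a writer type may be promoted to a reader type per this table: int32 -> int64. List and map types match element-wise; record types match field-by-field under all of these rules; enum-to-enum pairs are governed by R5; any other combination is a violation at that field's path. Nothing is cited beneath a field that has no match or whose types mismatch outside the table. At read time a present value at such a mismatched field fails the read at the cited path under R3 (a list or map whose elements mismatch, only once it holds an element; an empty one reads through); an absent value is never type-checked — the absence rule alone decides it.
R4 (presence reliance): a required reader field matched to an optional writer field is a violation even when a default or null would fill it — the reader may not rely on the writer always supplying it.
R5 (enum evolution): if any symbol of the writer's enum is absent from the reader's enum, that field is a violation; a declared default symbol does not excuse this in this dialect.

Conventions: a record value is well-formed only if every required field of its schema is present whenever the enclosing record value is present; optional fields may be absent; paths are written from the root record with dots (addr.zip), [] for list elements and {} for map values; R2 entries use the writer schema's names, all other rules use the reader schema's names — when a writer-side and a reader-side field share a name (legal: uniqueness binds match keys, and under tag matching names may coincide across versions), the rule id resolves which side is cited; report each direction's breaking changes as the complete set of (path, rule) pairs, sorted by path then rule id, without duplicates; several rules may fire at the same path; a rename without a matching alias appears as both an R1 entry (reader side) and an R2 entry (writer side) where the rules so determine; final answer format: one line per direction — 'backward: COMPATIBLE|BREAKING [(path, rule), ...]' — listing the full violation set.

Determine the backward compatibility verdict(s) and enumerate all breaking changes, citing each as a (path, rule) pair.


the writer's type comes first in each Profile pair
backward analysis of Profile with v2 as reader and v1 as writer:
  writer required, Priority -> Priority: reader severity maps from writer severity
  writer required, map<string, int32> -> map<string, int32>: reader tags maps from writer tags
  writer optional, Geo -> Geo: reader contact maps from writer contact
  writer required, string -> bytes: reader phone maps from writer phone
  writer optional, int64 -> int64: reader seq maps from writer seq
  writer required, float32 -> float32: reader weight maps from writer weight
  writer required, string -> string: reader title maps from writer title
  writer optional, bool -> bytes: reader contact.verified maps from writer contact.verified
  writer required, bytes -> bytes: reader contact.blob maps from writer contact.blob
  writer optional, int32 -> int32: reader contact.zip maps from writer contact.zip
  writer required, bytes -> bytes: reader contact.payload maps from writer contact.payload
  violation R1 at contact
  violation R1 at contact.verified
  violation R3 at contact.verified
  violation R1 at contact.zip
  violation R3 at phone
  violation R1 at seq
  => backward: BREAKING (6)

backward: BREAKING [(contact, R1), (contact.verified, R1), (contact.verified, R3), (contact.zip, R1), (phone, R3), (seq, R1)]
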